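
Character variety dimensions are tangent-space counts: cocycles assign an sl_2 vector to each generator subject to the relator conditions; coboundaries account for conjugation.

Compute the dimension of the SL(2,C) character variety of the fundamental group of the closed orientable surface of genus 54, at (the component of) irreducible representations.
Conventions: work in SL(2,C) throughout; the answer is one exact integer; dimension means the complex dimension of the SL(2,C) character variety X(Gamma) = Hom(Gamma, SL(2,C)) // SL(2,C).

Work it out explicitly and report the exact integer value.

318

The genus-54 surface group: 2g = 108 generators, one relator prod [a_i, b_i].
A cocycle assigns one sl_2 vector per generator subject to the relator condition d_2(z) = 0: dim of the unconstrained space is 3*2g = 324.
H^2 = coker(d_2) is dual to H^0 = 0 at irreducible rho (Poincare duality), so d_2 is onto: dim Z^1 = 321.
dim B^1 = 3 (coboundaries, injective at irreducible rho).
dim H^1 = 321 - 3 = 318 = dim X.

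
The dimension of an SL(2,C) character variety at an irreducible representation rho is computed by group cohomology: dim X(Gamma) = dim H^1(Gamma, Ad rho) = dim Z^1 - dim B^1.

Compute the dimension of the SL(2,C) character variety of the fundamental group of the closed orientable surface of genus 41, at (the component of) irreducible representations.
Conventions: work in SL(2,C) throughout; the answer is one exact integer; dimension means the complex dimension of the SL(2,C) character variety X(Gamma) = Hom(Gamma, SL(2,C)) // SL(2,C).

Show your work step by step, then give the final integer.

Gamma = pi_1(Sigma_41) = < a_1, b_1, ..., a_41, b_41 | prod [a_i, b_i] > has 2g = 82 generators and 1 relator.
Before the relator condition, cocycle space has dim 3*82 = 246.
d_2 is surjective at irreducible rho (its cokernel H^2 is dual to H^0 = 0), so dim Z^1 = 246 - 3 = 243.
As always at irreducible rho, dim B^1 = 3.
dim X = dim H^1 = 243 - 3 = 240.

240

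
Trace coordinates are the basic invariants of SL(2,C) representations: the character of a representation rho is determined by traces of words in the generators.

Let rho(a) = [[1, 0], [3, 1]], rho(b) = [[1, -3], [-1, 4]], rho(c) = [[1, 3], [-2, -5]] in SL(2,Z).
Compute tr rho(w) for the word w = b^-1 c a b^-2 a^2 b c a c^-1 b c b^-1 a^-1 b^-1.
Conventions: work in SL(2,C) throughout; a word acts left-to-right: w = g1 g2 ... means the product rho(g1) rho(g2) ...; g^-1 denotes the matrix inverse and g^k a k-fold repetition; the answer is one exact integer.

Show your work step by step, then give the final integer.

rho(b^-1) = [[4, 3], [1, 1]]
... * rho(c) = [[1, 3], [-2, -5]]  ->  [[-2, -3], [-1, -2]]
... * rho(a) = [[1, 0], [3, 1]]  ->  [[-11, -3], [-7, -2]]
... * rho(b^-1) = [[4, 3], [1, 1]]  ->  [[-47, -36], [-30, -23]]
... * rho(b^-1) = [[4, 3], [1, 1]]  ->  [[-224, -177], [-143, -113]]
... * rho(a) = [[1, 0], [3, 1]]  ->  [[-755, -177], [-482, -113]]
... * rho(a) = [[1, 0], [3, 1]]  ->  [[-1286, -177], [-821, -113]]
... * rho(b) = [[1, -3], [-1, 4]]  ->  [[-1109, 3150], [-708, 2011]]
... * rho(c) = [[1, 3], [-2, -5]]  ->  [[-7409, -19077], [-4730, -12179]]
... * rho(a) = [[1, 0], [3, 1]]  ->  [[-64640, -19077], [-41267, -12179]]
... * rho(c^-1) = [[-5, -3], [2, 1]]  ->  [[285046, 174843], [181977, 111622]]
... * rho(b) = [[1, -3], [-1, 4]]  ->  [[110203, -155766], [70355, -99443]]
... * rho(c) = [[1, 3], [-2, -5]]  ->  [[421735, 1109439], [269241, 708280]]
... * rho(b^-1) = [[4, 3], [1, 1]]  ->  [[2796379, 2374644], [1785244, 1516003]]
... * rho(a^-1) = [[1, 0], [-3, 1]]  ->  [[-4327553, 2374644], [-2762765, 1516003]]
... * rho(b^-1) = [[4, 3], [1, 1]]  ->  [[-14935568, -10608015], [-9535057, -6772292]]
tr = -14935568 + -6772292 = -21707860

-21707860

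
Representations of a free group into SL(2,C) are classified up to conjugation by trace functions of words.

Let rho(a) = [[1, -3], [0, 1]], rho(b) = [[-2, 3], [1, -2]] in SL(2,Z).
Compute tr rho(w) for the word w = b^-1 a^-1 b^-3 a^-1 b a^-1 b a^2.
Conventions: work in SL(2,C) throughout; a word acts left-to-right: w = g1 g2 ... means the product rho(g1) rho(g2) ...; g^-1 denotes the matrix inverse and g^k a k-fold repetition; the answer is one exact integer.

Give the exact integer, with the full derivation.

rho(b^-1) = [[-2, -3], [-1, -2]]
... * rho(a^-1) = [[1, 3], [0, 1]]  ->  [[-2, -9], [-1, -5]]
... * rho(b^-1) = [[-2, -3], [-1, -2]]  ->  [[13, 24], [7, 13]]
... * rho(b^-1) = [[-2, -3], [-1, -2]]  ->  [[-50, -87], [-27, -47]]
... * rho(b^-1) = [[-2, -3], [-1, -2]]  ->  [[187, 324], [101, 175]]
... * rho(a^-1) = [[1, 3], [0, 1]]  ->  [[187, 885], [101, 478]]
... * rho(b) = [[-2, 3], [1, -2]]  ->  [[511, -1209], [276, -653]]
... * rho(a^-1) = [[1, 3], [0, 1]]  ->  [[511, 324], [276, 175]]
... * rho(b) = [[-2, 3], [1, -2]]  ->  [[-698, 885], [-377, 478]]
... * rho(a) = [[1, -3], [0, 1]]  ->  [[-698, 2979], [-377, 1609]]
... * rho(a) = [[1, -3], [0, 1]]  ->  [[-698, 5073], [-377, 2740]]
tr = -698 + 2740 = 2042

2042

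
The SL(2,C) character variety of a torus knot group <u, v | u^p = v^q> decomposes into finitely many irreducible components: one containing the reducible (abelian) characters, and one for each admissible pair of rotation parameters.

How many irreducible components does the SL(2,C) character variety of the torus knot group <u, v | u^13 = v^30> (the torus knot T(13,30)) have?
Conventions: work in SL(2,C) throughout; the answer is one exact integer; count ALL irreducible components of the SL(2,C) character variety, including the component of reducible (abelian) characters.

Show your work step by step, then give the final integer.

175

In the torus knot group T(13,30), u^13 = v^30 is central, so an irreducible representation sends it to +I or -I (Schur).
This locks tr(u) to 2*cos(pi*alpha/13), alpha in 1..12, and tr(v) to 2*cos(pi*beta/30), beta in 1..29, on each component of irreducible characters.
Consistency of u^13 = (-1)^alpha I with v^30 = (-1)^beta I forces alpha = beta (mod 2).
Counting: 6 odd alphas x 15 odd betas + 6 even alphas x 14 even betas = 90 + 84 = 174.
Total: 174 irreducible-character components + 1 reducible (abelian) component = 175.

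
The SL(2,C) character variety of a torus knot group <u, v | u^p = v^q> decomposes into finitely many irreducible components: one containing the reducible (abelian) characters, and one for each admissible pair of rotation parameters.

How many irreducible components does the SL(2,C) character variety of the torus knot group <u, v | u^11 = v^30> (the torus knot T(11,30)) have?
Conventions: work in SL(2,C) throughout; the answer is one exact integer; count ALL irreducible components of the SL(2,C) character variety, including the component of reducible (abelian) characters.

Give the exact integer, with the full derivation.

146

In the torus knot group T(11,30), u^11 = v^30 is central, so an irreducible representation sends it to +I or -I (Schur).
So on each irreducible component the traces are pinned: tr(u) = 2*cos(pi*alpha/11) with 1 <= alpha <= 10, tr(v) = 2*cos(pi*beta/30) with 1 <= beta <= 29.
u^11 = (-1)^alpha I and v^30 = (-1)^beta I must agree, so alpha and beta have equal parity.
count pairs: odd alpha (5 choices) x odd beta (15), plus even alpha (5) x even beta (14): 5*15 + 5*14 = 145.
That is 145 components of irreducible characters, and with the reducible (abelian) component the total is 146.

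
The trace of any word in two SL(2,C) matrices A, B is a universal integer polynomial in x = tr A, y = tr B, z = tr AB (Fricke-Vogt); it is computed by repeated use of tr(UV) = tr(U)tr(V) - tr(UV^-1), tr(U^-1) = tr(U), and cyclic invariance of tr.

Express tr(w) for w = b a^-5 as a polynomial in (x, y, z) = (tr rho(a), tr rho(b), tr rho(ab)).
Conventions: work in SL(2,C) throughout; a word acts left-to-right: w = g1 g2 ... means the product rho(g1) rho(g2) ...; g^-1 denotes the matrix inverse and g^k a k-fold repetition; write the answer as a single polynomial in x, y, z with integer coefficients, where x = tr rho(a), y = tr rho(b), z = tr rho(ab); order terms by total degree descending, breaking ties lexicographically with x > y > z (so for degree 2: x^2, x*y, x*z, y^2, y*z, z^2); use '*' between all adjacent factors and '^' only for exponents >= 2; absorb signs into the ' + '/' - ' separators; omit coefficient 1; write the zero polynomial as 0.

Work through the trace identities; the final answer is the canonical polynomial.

x^5*y - x^4*z - 4*x^3*y + 3*x^2*z + 3*x*y - z

next, trace(a^-1 b) = trace(b) * trace(a) - trace(b a)  (eliminate a^-1) = x*y - z
trace(a^-1 b a^-1) = trace(a^-1 b) * trace(a) - trace(a^-1 b a)  (eliminate a^-1) = x^2*y - x*z - y
trace(a^-3 b) = trace(a^-1 b a^-1) * trace(a) - trace(a^-1 b)  (eliminate a^-1) = x^3*y - x^2*z - 2*x*y + z
next, trace(a^-4 b) = trace(a^-3 b) * trace(a) - trace(a^-3 b a)  (eliminate a^-1) = x^4*y - x^3*z - 3*x^2*y + 2*x*z + y
and trace(b a^-5) = trace(a^-4 b) * trace(a) - trace(a^-4 b a)  (eliminate a^-1) = x^5*y - x^4*z - 4*x^3*y + 3*x^2*z + 3*x*y - z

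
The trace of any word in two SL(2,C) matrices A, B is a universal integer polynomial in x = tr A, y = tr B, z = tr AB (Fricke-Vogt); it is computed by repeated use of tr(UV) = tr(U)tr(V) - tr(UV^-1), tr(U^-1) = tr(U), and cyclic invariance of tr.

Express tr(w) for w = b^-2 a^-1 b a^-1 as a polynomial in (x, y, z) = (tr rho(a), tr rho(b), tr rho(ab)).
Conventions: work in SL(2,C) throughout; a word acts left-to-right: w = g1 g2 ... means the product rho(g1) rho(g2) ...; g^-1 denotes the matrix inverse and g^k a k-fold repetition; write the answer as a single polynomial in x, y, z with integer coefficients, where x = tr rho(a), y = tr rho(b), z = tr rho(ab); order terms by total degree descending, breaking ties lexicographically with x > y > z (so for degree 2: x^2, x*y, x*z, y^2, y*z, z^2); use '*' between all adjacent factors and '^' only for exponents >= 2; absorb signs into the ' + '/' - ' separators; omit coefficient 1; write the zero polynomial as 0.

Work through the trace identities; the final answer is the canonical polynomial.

x*y^2*z - x^2*y - y^3 - y*z^2 + x*z + 3*y

trace(a^-1) = trace(a) = x
apply: trace(b a b) = trace(b) * trace(a b) - trace(a) = y*z - x
trace(b a b a) = trace(a b) * trace(a b) - trace(1) = z^2 - 2
trace(a b a^-1 b) = trace(b a b) * trace(a) - trace(b a b a) = x*y*z - x^2 - z^2 + 2
trace(b a^-1 b^-1 a) = trace(a b a^-1) * trace(b) - trace(a b a^-1 b) = -x*y*z + x^2 + y^2 + z^2 - 2
use: trace(b^-1 a^-1 b a^-1) = trace(b a^-1 b^-1) * trace(a) - trace(b a^-1 b^-1 a) = x*y*z - y^2 - z^2 + 2
apply: trace(a^-1 b) = trace(b) * trace(a) - trace(b a) = x*y - z
trace(a^-1 b a^-1) = trace(a^-1 b) * trace(a) - trace(a^-1 b a) = x^2*y - x*z - y
trace(b^-2 a^-1 b a^-1) = trace(b^-1 a^-1 b a^-1) * trace(b) - trace(b^-1 a^-1 b a^-1 b) = x*y^2*z - x^2*y - y^3 - y*z^2 + x*z + 3*y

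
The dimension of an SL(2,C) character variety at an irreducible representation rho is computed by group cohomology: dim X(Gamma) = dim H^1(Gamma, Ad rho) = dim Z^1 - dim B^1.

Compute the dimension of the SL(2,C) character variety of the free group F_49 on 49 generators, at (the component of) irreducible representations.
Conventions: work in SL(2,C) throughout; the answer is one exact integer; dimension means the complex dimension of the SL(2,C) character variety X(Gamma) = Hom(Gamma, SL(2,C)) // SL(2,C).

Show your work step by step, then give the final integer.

Gamma = F_49 has 49 generators and no relators.
A cocycle picks one sl_2 vector per generator freely, giving dim Z^1 = 3*49 = 147.
At an irreducible rho the centralizer of the image in sl_2 is 0, so the coboundary map sl_2 -> Z^1 is injective: dim B^1 = 3.
Therefore dim X = 147 - 3 = 144.

144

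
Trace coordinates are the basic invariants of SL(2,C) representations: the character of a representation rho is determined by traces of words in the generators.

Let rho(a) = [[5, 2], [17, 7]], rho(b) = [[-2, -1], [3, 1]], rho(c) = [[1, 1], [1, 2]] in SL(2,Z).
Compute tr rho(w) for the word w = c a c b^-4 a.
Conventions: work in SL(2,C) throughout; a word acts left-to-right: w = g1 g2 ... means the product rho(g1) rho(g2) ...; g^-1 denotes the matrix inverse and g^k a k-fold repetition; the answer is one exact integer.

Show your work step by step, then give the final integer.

-2203

rho(c) = [[1, 1], [1, 2]]
... * rho(a) = [[5, 2], [17, 7]]  ->  [[22, 9], [39, 16]]
... * rho(c) = [[1, 1], [1, 2]]  ->  [[31, 40], [55, 71]]
... * rho(b^-1) = [[1, 1], [-3, -2]]  ->  [[-89, -49], [-158, -87]]
... * rho(b^-1) = [[1, 1], [-3, -2]]  ->  [[58, 9], [103, 16]]
... * rho(b^-1) = [[1, 1], [-3, -2]]  ->  [[31, 40], [55, 71]]
... * rho(b^-1) = [[1, 1], [-3, -2]]  ->  [[-89, -49], [-158, -87]]
... * rho(a) = [[5, 2], [17, 7]]  ->  [[-1278, -521], [-2269, -925]]
tr = -1278 + -925 = -2203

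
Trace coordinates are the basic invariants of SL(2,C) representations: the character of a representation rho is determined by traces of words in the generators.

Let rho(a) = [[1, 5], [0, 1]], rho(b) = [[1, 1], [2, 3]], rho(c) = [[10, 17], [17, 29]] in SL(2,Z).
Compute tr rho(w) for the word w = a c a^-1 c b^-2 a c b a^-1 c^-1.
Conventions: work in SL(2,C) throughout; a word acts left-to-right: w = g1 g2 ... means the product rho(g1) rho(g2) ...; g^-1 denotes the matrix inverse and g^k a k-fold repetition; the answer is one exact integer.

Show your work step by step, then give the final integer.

364067702

rho(a) = [[1, 5], [0, 1]]
... * rho(c) = [[10, 17], [17, 29]]  ->  [[95, 162], [17, 29]]
... * rho(a^-1) = [[1, -5], [0, 1]]  ->  [[95, -313], [17, -56]]
... * rho(c) = [[10, 17], [17, 29]]  ->  [[-4371, -7462], [-782, -1335]]
... * rho(b^-1) = [[3, -1], [-2, 1]]  ->  [[1811, -3091], [324, -553]]
... * rho(b^-1) = [[3, -1], [-2, 1]]  ->  [[11615, -4902], [2078, -877]]
... * rho(a) = [[1, 5], [0, 1]]  ->  [[11615, 53173], [2078, 9513]]
... * rho(c) = [[10, 17], [17, 29]]  ->  [[1020091, 1739472], [182501, 311203]]
... * rho(b) = [[1, 1], [2, 3]]  ->  [[4499035, 6238507], [804907, 1116110]]
... * rho(a^-1) = [[1, -5], [0, 1]]  ->  [[4499035, -16256668], [804907, -2908425]]
... * rho(c^-1) = [[29, -17], [-17, 10]]  ->  [[406835371, -239050275], [72785528, -42767669]]
tr = 406835371 + -42767669 = 364067702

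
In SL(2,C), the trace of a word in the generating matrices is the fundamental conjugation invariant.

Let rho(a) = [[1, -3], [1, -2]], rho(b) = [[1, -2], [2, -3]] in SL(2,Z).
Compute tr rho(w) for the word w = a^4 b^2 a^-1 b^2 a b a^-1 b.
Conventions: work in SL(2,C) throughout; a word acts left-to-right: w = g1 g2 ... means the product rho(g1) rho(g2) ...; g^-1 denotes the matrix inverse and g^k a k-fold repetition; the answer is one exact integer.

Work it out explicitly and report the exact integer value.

30

rho(a) = [[1, -3], [1, -2]]
... * rho(a) = [[1, -3], [1, -2]]  ->  [[-2, 3], [-1, 1]]
... * rho(a) = [[1, -3], [1, -2]]  ->  [[1, 0], [0, 1]]
... * rho(a) = [[1, -3], [1, -2]]  ->  [[1, -3], [1, -2]]
... * rho(b) = [[1, -2], [2, -3]]  ->  [[-5, 7], [-3, 4]]
... * rho(b) = [[1, -2], [2, -3]]  ->  [[9, -11], [5, -6]]
... * rho(a^-1) = [[-2, 3], [-1, 1]]  ->  [[-7, 16], [-4, 9]]
... * rho(b) = [[1, -2], [2, -3]]  ->  [[25, -34], [14, -19]]
... * rho(b) = [[1, -2], [2, -3]]  ->  [[-43, 52], [-24, 29]]
... * rho(a) = [[1, -3], [1, -2]]  ->  [[9, 25], [5, 14]]
... * rho(b) = [[1, -2], [2, -3]]  ->  [[59, -93], [33, -52]]
... * rho(a^-1) = [[-2, 3], [-1, 1]]  ->  [[-25, 84], [-14, 47]]
... * rho(b) = [[1, -2], [2, -3]]  ->  [[143, -202], [80, -113]]
tr = 143 + -113 = 30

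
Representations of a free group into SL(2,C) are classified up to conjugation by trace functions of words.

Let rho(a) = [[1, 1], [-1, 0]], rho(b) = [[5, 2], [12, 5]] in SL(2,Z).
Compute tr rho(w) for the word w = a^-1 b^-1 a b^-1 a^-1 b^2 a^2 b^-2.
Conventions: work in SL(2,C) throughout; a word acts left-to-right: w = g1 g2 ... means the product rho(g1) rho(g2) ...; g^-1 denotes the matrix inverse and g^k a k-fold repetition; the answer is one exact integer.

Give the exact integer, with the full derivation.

-1290051

rho(a^-1) = [[0, -1], [1, 1]]
... * rho(b^-1) = [[5, -2], [-12, 5]]  ->  [[12, -5], [-7, 3]]
... * rho(a) = [[1, 1], [-1, 0]]  ->  [[17, 12], [-10, -7]]
... * rho(b^-1) = [[5, -2], [-12, 5]]  ->  [[-59, 26], [34, -15]]
... * rho(a^-1) = [[0, -1], [1, 1]]  ->  [[26, 85], [-15, -49]]
... * rho(b) = [[5, 2], [12, 5]]  ->  [[1150, 477], [-663, -275]]
... * rho(b) = [[5, 2], [12, 5]]  ->  [[11474, 4685], [-6615, -2701]]
... * rho(a) = [[1, 1], [-1, 0]]  ->  [[6789, 11474], [-3914, -6615]]
... * rho(a) = [[1, 1], [-1, 0]]  ->  [[-4685, 6789], [2701, -3914]]
... * rho(b^-1) = [[5, -2], [-12, 5]]  ->  [[-104893, 43315], [60473, -24972]]
... * rho(b^-1) = [[5, -2], [-12, 5]]  ->  [[-1044245, 426361], [602029, -245806]]
tr = -1044245 + -245806 = -1290051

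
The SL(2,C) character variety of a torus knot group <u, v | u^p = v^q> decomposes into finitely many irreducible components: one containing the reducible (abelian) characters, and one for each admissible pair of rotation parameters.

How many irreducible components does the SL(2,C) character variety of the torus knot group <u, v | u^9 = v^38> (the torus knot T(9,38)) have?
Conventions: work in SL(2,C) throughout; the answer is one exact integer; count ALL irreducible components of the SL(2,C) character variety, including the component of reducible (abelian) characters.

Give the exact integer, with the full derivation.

Gamma = < u, v | u^9 = v^38 > (torus knot T(9,38)); the central element u^9 = v^38 acts as +I or -I in any irreducible SL(2,C) representation.
This locks tr(u) to 2*cos(pi*alpha/9), alpha in 1..8, and tr(v) to 2*cos(pi*beta/38), beta in 1..37, on each component of irreducible characters.
Consistency of u^9 = (-1)^alpha I with v^38 = (-1)^beta I forces alpha = beta (mod 2).
Counting: 4 odd alphas x 19 odd betas + 4 even alphas x 18 even betas = 76 + 72 = 148.
That is 148 components of irreducible characters, and with the reducible (abelian) component the total is 149.

149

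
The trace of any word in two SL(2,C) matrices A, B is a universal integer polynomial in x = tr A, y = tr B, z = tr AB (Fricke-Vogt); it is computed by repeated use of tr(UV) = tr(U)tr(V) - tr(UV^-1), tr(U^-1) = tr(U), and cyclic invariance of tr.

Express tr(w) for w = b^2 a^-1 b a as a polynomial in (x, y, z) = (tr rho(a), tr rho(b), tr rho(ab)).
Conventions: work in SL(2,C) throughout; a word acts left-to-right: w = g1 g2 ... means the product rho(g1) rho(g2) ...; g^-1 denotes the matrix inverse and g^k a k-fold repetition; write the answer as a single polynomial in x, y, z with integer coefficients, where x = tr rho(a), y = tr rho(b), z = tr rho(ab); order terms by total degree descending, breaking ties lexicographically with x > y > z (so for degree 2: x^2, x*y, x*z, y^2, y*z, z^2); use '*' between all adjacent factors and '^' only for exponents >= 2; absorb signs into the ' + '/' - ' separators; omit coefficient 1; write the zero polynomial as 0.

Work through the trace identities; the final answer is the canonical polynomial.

x*y^2*z - x^2*y - y*z^2 + y

trace(b a b) = trace(b)*trace(a b) - trace(a)  (reduce the b square) = y*z - x
apply: trace(b a b^2) = trace(b)*trace(b a b) - trace(b a)  (reduce the b square) = y^2*z - x*y - z
use: trace(a b a b) = trace(a b)*trace(a b) - trace(1)  (split on a) = z^2 - 2
apply: trace(a b a) = trace(a)*trace(b a) - trace(b)  (reduce the a square) = x*z - y
use: trace(b a b^2 a) = trace(b)*trace(a b a b) - trace(a b a)  (reduce the b square) = y*z^2 - x*z - y
trace(b^2 a^-1 b a) = trace(b a b^2)*trace(a) - trace(b a b^2 a)  (eliminate a^-1) = x*y^2*z - x^2*y - y*z^2 + y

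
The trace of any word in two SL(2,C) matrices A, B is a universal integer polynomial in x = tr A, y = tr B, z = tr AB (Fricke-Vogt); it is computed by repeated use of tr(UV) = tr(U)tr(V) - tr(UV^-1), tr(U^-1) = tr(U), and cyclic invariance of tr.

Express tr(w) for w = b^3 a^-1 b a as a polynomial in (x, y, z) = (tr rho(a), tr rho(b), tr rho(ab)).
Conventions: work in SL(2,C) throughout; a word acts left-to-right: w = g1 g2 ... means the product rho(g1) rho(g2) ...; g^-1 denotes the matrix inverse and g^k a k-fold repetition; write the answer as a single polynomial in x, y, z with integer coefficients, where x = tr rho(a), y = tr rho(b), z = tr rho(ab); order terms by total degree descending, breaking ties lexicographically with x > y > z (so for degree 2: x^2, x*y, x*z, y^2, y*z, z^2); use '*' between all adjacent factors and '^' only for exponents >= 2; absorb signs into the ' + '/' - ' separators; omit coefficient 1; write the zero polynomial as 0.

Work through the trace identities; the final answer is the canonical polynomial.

x*y^3*z - x^2*y^2 - y^2*z^2 - x*y*z + x^2 + y^2 + z^2 - 2

apply: tr(a b^2) = tr(b) * tr(a b) - tr(a) = y*z - x
use: tr(b^2 a b) = tr(b) * tr(a b^2) - tr(a b) = y^2*z - x*y - z
apply: tr(b a b^3) = tr(b) * tr(b^2 a b) - tr(b^2 a) = y^3*z - x*y^2 - 2*y*z + x
tr(a b a b) = tr(a b) * tr(a b) - tr(1) = z^2 - 2
use: tr(a b a) = tr(a) * tr(b a) - tr(b) = x*z - y
tr(b a b a b) = tr(b) * tr(a b a b) - tr(a b a) = y*z^2 - x*z - y
use: tr(b a b^3 a) = tr(b) * tr(b a b a b) - tr(b a b a) = y^2*z^2 - x*y*z - y^2 - z^2 + 2
tr(b^3 a^-1 b a) = tr(b a b^3) * tr(a) - tr(b a b^3 a) = x*y^3*z - x^2*y^2 - y^2*z^2 - x*y*z + x^2 + y^2 + z^2 - 2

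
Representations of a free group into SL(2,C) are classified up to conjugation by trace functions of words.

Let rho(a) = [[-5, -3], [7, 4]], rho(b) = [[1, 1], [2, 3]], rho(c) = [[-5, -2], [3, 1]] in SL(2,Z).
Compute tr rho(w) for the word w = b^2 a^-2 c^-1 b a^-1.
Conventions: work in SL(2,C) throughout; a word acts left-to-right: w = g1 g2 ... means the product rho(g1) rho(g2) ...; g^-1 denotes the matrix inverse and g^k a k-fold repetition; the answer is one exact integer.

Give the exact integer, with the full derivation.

421

rho(b) = [[1, 1], [2, 3]]
... * rho(b) = [[1, 1], [2, 3]]  ->  [[3, 4], [8, 11]]
... * rho(a^-1) = [[4, 3], [-7, -5]]  ->  [[-16, -11], [-45, -31]]
... * rho(a^-1) = [[4, 3], [-7, -5]]  ->  [[13, 7], [37, 20]]
... * rho(c^-1) = [[1, 2], [-3, -5]]  ->  [[-8, -9], [-23, -26]]
... * rho(b) = [[1, 1], [2, 3]]  ->  [[-26, -35], [-75, -101]]
... * rho(a^-1) = [[4, 3], [-7, -5]]  ->  [[141, 97], [407, 280]]
tr = 141 + 280 = 421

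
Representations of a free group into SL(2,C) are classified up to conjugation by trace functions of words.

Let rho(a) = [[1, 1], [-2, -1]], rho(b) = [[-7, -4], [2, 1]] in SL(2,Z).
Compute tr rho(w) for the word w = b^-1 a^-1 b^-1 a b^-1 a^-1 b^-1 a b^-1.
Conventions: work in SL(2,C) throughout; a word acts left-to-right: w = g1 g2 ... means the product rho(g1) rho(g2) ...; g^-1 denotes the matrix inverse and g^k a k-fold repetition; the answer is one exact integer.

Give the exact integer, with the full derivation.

-30

rho(b^-1) = [[1, 4], [-2, -7]]
... * rho(a^-1) = [[-1, -1], [2, 1]]  ->  [[7, 3], [-12, -5]]
... * rho(b^-1) = [[1, 4], [-2, -7]]  ->  [[1, 7], [-2, -13]]
... * rho(a) = [[1, 1], [-2, -1]]  ->  [[-13, -6], [24, 11]]
... * rho(b^-1) = [[1, 4], [-2, -7]]  ->  [[-1, -10], [2, 19]]
... * rho(a^-1) = [[-1, -1], [2, 1]]  ->  [[-19, -9], [36, 17]]
... * rho(b^-1) = [[1, 4], [-2, -7]]  ->  [[-1, -13], [2, 25]]
... * rho(a) = [[1, 1], [-2, -1]]  ->  [[25, 12], [-48, -23]]
... * rho(b^-1) = [[1, 4], [-2, -7]]  ->  [[1, 16], [-2, -31]]
tr = 1 + -31 = -30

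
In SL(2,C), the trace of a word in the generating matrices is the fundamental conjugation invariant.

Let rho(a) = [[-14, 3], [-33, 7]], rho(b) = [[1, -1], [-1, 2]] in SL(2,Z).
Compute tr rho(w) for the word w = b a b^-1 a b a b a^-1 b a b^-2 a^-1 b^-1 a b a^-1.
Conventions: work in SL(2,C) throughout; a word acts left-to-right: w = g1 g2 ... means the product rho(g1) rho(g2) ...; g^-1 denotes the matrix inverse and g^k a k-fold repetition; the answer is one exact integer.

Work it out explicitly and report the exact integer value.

rho(b) = [[1, -1], [-1, 2]]
... * rho(a) = [[-14, 3], [-33, 7]]  ->  [[19, -4], [-52, 11]]
... * rho(b^-1) = [[2, 1], [1, 1]]  ->  [[34, 15], [-93, -41]]
... * rho(a) = [[-14, 3], [-33, 7]]  ->  [[-971, 207], [2655, -566]]
... * rho(b) = [[1, -1], [-1, 2]]  ->  [[-1178, 1385], [3221, -3787]]
... * rho(a) = [[-14, 3], [-33, 7]]  ->  [[-29213, 6161], [79877, -16846]]
... * rho(b) = [[1, -1], [-1, 2]]  ->  [[-35374, 41535], [96723, -113569]]
... * rho(a^-1) = [[7, -3], [33, -14]]  ->  [[1123037, -475368], [-3070716, 1299797]]
... * rho(b) = [[1, -1], [-1, 2]]  ->  [[1598405, -2073773], [-4370513, 5670310]]
... * rho(a) = [[-14, 3], [-33, 7]]  ->  [[46056839, -9721196], [-125933048, 26580631]]
... * rho(b^-1) = [[2, 1], [1, 1]]  ->  [[82392482, 36335643], [-225285465, -99352417]]
... * rho(b^-1) = [[2, 1], [1, 1]]  ->  [[201120607, 118728125], [-549923347, -324637882]]
... * rho(a^-1) = [[7, -3], [33, -14]]  ->  [[5325872374, -2265555571], [-14562513535, 6194700389]]
... * rho(b^-1) = [[2, 1], [1, 1]]  ->  [[8386189177, 3060316803], [-22930326681, -8367813146]]
... * rho(a) = [[-14, 3], [-33, 7]]  ->  [[-218397102977, 46580785152], [597162407352, -127365672065]]
... * rho(b) = [[1, -1], [-1, 2]]  ->  [[-264977888129, 311558673281], [724528079417, -851893751482]]
... * rho(a^-1) = [[7, -3], [33, -14]]  ->  [[8426591001370, -3566887761547], [-23040797242987, 9752928282497]]
tr = 8426591001370 + 9752928282497 = 18179519283867

18179519283867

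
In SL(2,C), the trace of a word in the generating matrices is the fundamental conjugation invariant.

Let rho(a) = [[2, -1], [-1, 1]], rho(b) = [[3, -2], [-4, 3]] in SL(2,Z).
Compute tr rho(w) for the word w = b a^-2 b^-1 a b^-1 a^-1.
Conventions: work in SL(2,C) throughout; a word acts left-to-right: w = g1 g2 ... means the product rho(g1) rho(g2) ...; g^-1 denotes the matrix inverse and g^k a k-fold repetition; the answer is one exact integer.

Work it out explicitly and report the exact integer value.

rho(b) = [[3, -2], [-4, 3]]
... * rho(a^-1) = [[1, 1], [1, 2]]  ->  [[1, -1], [-1, 2]]
... * rho(a^-1) = [[1, 1], [1, 2]]  ->  [[0, -1], [1, 3]]
... * rho(b^-1) = [[3, 2], [4, 3]]  ->  [[-4, -3], [15, 11]]
... * rho(a) = [[2, -1], [-1, 1]]  ->  [[-5, 1], [19, -4]]
... * rho(b^-1) = [[3, 2], [4, 3]]  ->  [[-11, -7], [41, 26]]
... * rho(a^-1) = [[1, 1], [1, 2]]  ->  [[-18, -25], [67, 93]]
tr = -18 + 93 = 75

75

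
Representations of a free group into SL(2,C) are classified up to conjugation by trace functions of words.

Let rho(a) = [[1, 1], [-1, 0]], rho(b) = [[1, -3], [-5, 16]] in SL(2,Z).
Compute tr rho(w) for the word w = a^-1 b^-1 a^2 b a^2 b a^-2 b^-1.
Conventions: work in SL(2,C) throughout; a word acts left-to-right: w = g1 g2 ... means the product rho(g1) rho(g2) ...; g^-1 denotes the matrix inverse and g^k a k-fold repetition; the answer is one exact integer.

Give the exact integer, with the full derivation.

5473

rho(a^-1) = [[0, -1], [1, 1]]
... * rho(b^-1) = [[16, 3], [5, 1]]  ->  [[-5, -1], [21, 4]]
... * rho(a) = [[1, 1], [-1, 0]]  ->  [[-4, -5], [17, 21]]
... * rho(a) = [[1, 1], [-1, 0]]  ->  [[1, -4], [-4, 17]]
... * rho(b) = [[1, -3], [-5, 16]]  ->  [[21, -67], [-89, 284]]
... * rho(a) = [[1, 1], [-1, 0]]  ->  [[88, 21], [-373, -89]]
... * rho(a) = [[1, 1], [-1, 0]]  ->  [[67, 88], [-284, -373]]
... * rho(b) = [[1, -3], [-5, 16]]  ->  [[-373, 1207], [1581, -5116]]
... * rho(a^-1) = [[0, -1], [1, 1]]  ->  [[1207, 1580], [-5116, -6697]]
... * rho(a^-1) = [[0, -1], [1, 1]]  ->  [[1580, 373], [-6697, -1581]]
... * rho(b^-1) = [[16, 3], [5, 1]]  ->  [[27145, 5113], [-115057, -21672]]
tr = 27145 + -21672 = 5473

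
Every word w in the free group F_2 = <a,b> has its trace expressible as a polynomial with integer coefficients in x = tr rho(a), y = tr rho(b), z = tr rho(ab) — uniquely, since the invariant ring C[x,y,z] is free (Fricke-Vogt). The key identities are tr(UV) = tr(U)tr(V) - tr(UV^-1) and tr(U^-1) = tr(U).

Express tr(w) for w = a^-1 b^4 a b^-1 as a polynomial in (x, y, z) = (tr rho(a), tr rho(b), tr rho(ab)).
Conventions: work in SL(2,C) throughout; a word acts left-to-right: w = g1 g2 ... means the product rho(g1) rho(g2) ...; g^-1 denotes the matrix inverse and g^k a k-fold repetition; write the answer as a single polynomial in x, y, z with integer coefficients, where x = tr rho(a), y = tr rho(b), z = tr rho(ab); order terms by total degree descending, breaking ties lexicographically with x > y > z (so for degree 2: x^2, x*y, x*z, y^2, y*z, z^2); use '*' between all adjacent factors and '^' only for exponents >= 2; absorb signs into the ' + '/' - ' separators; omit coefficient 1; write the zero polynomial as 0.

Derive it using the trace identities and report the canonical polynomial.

next, trace(a b^2) = trace(b)*trace(a b) - trace(a) = y*z - x
trace(b^3 a) = trace(b)*trace(a b^2) - trace(a b) = y^2*z - x*y - z
trace(b^2) = trace(b)*trace(b) - trace(1) = y^2 - 2
trace(a^2 b^2) = trace(a)*trace(b^2 a) - trace(b^2) = x*y*z - x^2 - y^2 + 2
trace(a^2 b) = trace(a)*trace(b a) - trace(b) = x*z - y
trace(b a^2 b^2) = trace(b)*trace(a^2 b^2) - trace(a^2 b) = x*y^2*z - x^2*y - y^3 - x*z + 3*y
next, trace(a b^4 a) = trace(b)*trace(b a^2 b^2) - trace(b a^2 b) = x*y^3*z - x^2*y^2 - y^4 - 2*x*y*z + x^2 + 4*y^2 - 2
next, trace(a b a b) = trace(b a)*trace(b a) - trace(1) = z^2 - 2
next, trace(a b a b^2) = trace(b)*trace(a b a b) - trace(a b a) = y*z^2 - x*z - y
next, trace(b^2 a b a b) = trace(b)*trace(a b a b^2) - trace(a b a b) = y^2*z^2 - x*y*z - y^2 - z^2 + 2
next, trace(a b^4 a b) = trace(b)*trace(b^2 a b a b) - trace(b^2 a b a) = y^3*z^2 - x*y^2*z - y^3 - 2*y*z^2 + x*z + 3*y
and trace(b^4 a b^-1 a) = trace(a b^4 a)*trace(b) - trace(a b^4 a b) = x*y^4*z - x^2*y^3 - y^5 - y^3*z^2 - x*y^2*z + x^2*y + 5*y^3 + 2*y*z^2 - x*z - 5*y
and trace(a^-1 b^4 a b^-1) = trace(b^4 a b^-1)*trace(a) - trace(b^4 a b^-1 a) = -x*y^4*z + x^2*y^3 + y^5 + y^3*z^2 + 2*x*y^2*z - 2*x^2*y - 5*y^3 - 2*y*z^2 + 5*y

-x*y^4*z + x^2*y^3 + y^5 + y^3*z^2 + 2*x*y^2*z - 2*x^2*y - 5*y^3 - 2*y*z^2 + 5*y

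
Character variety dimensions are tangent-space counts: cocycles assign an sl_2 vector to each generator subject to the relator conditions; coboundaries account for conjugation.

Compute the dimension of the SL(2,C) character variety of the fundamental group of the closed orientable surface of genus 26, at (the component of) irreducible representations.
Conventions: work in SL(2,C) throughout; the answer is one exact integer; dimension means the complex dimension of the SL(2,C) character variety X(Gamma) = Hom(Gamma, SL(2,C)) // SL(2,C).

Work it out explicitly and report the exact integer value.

150

The genus-26 surface group: 2g = 52 generators, one relator prod [a_i, b_i].
Unconstrained cocycle data is one sl_2 vector per generator (156 dimensions), cut by the relator condition d_2(z) = 0.
H^2 = coker(d_2) is dual to H^0 = 0 at irreducible rho (Poincare duality), so d_2 is onto: dim Z^1 = 153.
As always at irreducible rho, dim B^1 = 3.
dim X = dim H^1 = 153 - 3 = 150.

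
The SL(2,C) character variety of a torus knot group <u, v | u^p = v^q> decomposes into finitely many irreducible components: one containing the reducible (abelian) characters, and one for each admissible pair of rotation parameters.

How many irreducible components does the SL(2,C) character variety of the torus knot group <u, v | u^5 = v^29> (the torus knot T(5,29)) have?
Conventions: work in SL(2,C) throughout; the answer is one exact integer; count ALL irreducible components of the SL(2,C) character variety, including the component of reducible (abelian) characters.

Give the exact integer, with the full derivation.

57

In the torus knot group T(5,29), u^5 = v^29 is central, so an irreducible representation sends it to +I or -I (Schur).
This locks tr(u) to 2*cos(pi*alpha/5), alpha in 1..4, and tr(v) to 2*cos(pi*beta/29), beta in 1..28, on each component of irreducible characters.
The two central values (-1)^alpha I and (-1)^beta I must be the same matrix, so alpha and beta share a parity.
Counting: 2 odd alphas x 14 odd betas + 2 even alphas x 14 even betas = 28 + 28 = 56.
components with irreducible characters: 56; plus the single component of reducible (abelian) characters: total 57.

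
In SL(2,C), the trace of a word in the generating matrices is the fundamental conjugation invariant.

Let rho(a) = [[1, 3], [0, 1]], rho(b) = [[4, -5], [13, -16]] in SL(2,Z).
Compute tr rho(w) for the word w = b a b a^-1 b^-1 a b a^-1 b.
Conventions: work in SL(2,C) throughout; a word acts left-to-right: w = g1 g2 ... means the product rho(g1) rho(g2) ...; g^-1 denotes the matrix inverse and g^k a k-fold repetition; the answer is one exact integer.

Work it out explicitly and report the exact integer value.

25222572

rho(b) = [[4, -5], [13, -16]]
... * rho(a) = [[1, 3], [0, 1]]  ->  [[4, 7], [13, 23]]
... * rho(b) = [[4, -5], [13, -16]]  ->  [[107, -132], [351, -433]]
... * rho(a^-1) = [[1, -3], [0, 1]]  ->  [[107, -453], [351, -1486]]
... * rho(b^-1) = [[-16, 5], [-13, 4]]  ->  [[4177, -1277], [13702, -4189]]
... * rho(a) = [[1, 3], [0, 1]]  ->  [[4177, 11254], [13702, 36917]]
... * rho(b) = [[4, -5], [13, -16]]  ->  [[163010, -200949], [534729, -659182]]
... * rho(a^-1) = [[1, -3], [0, 1]]  ->  [[163010, -689979], [534729, -2263369]]
... * rho(b) = [[4, -5], [13, -16]]  ->  [[-8317687, 10224614], [-27284881, 33540259]]
tr = -8317687 + 33540259 = 25222572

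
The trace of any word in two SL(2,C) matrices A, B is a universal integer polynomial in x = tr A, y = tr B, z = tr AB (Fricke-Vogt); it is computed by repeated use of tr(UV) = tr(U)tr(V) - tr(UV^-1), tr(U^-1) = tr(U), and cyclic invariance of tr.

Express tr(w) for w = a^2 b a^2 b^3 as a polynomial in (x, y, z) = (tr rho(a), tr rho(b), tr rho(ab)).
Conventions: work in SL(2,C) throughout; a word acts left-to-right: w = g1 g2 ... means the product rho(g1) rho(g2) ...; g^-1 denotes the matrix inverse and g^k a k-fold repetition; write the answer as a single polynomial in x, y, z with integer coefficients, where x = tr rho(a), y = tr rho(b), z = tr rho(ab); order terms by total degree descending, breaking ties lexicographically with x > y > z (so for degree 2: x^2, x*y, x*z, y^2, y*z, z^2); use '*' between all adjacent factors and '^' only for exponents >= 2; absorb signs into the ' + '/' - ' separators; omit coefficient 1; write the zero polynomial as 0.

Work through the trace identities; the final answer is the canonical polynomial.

so tr(a b a b) = tr(b a)*tr(b a) - tr(1)   [split at a repeated b] = z^2 - 2
so tr(a b a) = tr(a)*tr(b a) - tr(b)   [square of a] = x*z - y
reduce: tr(b a b a b) = tr(b)*tr(a b a b) - tr(a b a)   [square of b] = y*z^2 - x*z - y
so tr(b a b^3 a) = tr(b)*tr(b a b a b) - tr(b a b a)   [square of b] = y^2*z^2 - x*y*z - y^2 - z^2 + 2
reduce: tr(b a b) = tr(b)*tr(a b) - tr(a)   [square of b] = y*z - x
tr(b^2 a b) = tr(b)*tr(b a b) - tr(b a)   [square of b] = y^2*z - x*y - z
tr(b a b^3) = tr(b)*tr(b^2 a b) - tr(b^2 a)   [square of b] = y^3*z - x*y^2 - 2*y*z + x
tr(b^3 a^2 b a) = tr(a)*tr(b a b^3 a) - tr(b a b^3)   [square of a] = x*y^2*z^2 - x^2*y*z - y^3*z - x*z^2 + 2*y*z + x
tr(b^2) = tr(b)*tr(b) - tr(1)   [square of b] = y^2 - 2
tr(a^2 b^2) = tr(a)*tr(b^2 a) - tr(b^2)   [square of a] = x*y*z - x^2 - y^2 + 2
tr(b a^2 b^2) = tr(b)*tr(a^2 b^2) - tr(a^2 b)   [square of b] = x*y^2*z - x^2*y - y^3 - x*z + 3*y
reduce: tr(b^3 a^2 b) = tr(b)*tr(b a^2 b^2) - tr(b a^2 b)   [square of b] = x*y^3*z - x^2*y^2 - y^4 - 2*x*y*z + x^2 + 4*y^2 - 2
tr(a^2 b a^2 b^3) = tr(a)*tr(b^3 a^2 b a) - tr(b^3 a^2 b)   [square of a] = x^2*y^2*z^2 - x^3*y*z - 2*x*y^3*z + x^2*y^2 - x^2*z^2 + y^4 + 4*x*y*z - 4*y^2 + 2

x^2*y^2*z^2 - x^3*y*z - 2*x*y^3*z + x^2*y^2 - x^2*z^2 + y^4 + 4*x*y*z - 4*y^2 + 2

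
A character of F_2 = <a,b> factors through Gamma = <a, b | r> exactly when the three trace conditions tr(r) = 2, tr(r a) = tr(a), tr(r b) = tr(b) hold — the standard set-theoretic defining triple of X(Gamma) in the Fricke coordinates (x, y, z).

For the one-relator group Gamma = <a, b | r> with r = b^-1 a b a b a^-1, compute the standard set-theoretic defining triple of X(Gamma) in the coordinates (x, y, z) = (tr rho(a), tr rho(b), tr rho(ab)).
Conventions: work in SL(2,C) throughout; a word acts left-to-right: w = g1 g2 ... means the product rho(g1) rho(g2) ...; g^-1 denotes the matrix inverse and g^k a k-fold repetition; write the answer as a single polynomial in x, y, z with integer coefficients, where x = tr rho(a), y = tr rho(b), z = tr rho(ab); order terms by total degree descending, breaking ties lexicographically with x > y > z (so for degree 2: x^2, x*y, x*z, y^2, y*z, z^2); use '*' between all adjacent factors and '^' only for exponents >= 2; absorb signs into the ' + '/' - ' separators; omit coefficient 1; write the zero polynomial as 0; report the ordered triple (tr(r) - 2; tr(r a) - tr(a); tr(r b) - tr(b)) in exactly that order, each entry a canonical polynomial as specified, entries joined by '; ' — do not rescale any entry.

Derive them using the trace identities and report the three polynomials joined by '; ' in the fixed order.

reduce: tr(a b a) = tr(a) * tr(b a) - tr(b)   [square of a] = x*z - y
tr(b a b a) = tr(b a) * tr(b a) - tr(1)   [split at a repeated b] = z^2 - 2
reduce: tr(b a b) = tr(b) * tr(a b) - tr(a)   [square of b] = y*z - x
reduce: tr(a b a b a) = tr(a) * tr(b a b a) - tr(b a b)   [square of a] = x*z^2 - y*z - x
tr(a b a b a b) = tr(b a b a) * tr(b a) - tr(a b)   [split at a repeated b] = z^3 - 3*z
tr(b^-1 a b a b a) = tr(a b a b a) * tr(b) - tr(a b a b a b)   [inverse elimination on b] = x*y*z^2 - y^2*z - z^3 - x*y + 3*z
tr(b^-1 a b a b a^-1) = tr(b^-1 a b a b) * tr(a) - tr(b^-1 a b a b a)   [inverse elimination on a] = -x*y*z^2 + x^2*z + y^2*z + z^3 - 3*z
assemble the triple (tr(r) - 2; tr(r a) - x; tr(r b) - y)

-x*y*z^2 + x^2*z + y^2*z + z^3 - 3*z - 2; x*z - x - y; y*z - x - y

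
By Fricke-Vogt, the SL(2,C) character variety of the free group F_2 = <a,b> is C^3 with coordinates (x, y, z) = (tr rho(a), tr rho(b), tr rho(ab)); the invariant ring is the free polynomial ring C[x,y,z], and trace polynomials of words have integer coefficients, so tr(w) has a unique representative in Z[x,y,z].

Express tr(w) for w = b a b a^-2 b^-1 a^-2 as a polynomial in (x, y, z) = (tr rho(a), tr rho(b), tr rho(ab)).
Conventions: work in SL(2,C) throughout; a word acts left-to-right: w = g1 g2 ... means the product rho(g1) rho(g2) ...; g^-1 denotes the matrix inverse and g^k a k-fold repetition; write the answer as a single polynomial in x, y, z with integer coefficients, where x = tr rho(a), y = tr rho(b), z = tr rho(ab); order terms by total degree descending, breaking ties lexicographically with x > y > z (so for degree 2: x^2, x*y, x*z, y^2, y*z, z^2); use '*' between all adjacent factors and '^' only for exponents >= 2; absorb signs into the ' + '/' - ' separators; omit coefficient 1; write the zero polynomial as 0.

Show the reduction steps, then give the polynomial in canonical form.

x^3*y*z^2 - x^4*z - x^2*y^2*z - x^2*z^3 + x^3*y + 3*x^2*z - 2*x*y + z

next, tr(b a b) = tr(b) * tr(a b) - tr(a) = y*z - x
tr(b a b a) = tr(b a) * tr(b a) - tr(1)   [split at repeated b] = z^2 - 2
tr(b a b a^-1) = tr(b a b) * tr(a) - tr(b a b a) = x*y*z - x^2 - z^2 + 2
tr(a^-1 b a b a^-1) = tr(b a b a^-1) * tr(a) - tr(b a b) = x^2*y*z - x^3 - x*z^2 - y*z + 3*x
and tr(b^2 a b) = tr(b) * tr(a b^2) - tr(a b) = y^2*z - x*y - z
and tr(a b a) = tr(a) * tr(b a) - tr(b) = x*z - y
tr(b^2 a b a) = tr(b) * tr(a b a b) - tr(a b a) = y*z^2 - x*z - y
tr(b a b a^-1 b) = tr(b^2 a b) * tr(a) - tr(b^2 a b a) = x*y^2*z - x^2*y - y*z^2 + y
tr(b a b a b a) = tr(b a b a) * tr(b a) - tr(a b)   [split at repeated b] = z^3 - 3*z
tr(b a b a^-1 b a) = tr(b a b a b) * tr(a) - tr(b a b a b a) = x*y*z^2 - x^2*z - z^3 - x*y + 3*z
and tr(a^-1 b a b a^-1 b) = tr(b a b a^-1 b) * tr(a) - tr(b a b a^-1 b a) = x^2*y^2*z - x^3*y - 2*x*y*z^2 + x^2*z + z^3 + 2*x*y - 3*z
and tr(b^-1 a^-1 b a b a^-1) = tr(a^-1 b a b a^-1) * tr(b) - tr(a^-1 b a b a^-1 b) = x*y*z^2 - x^2*z - y^2*z - z^3 + x*y + 3*z
and tr(b a b a^-2 b^-1 a^-1) = tr(b^-1 a^-1 b a b a^-1) * tr(a) - tr(b^-1 a^-1 b a b) = x^2*y*z^2 - x^3*z - x*y^2*z - x*z^3 + x^2*y + 3*x*z - y
tr(b a^-1) = tr(b) * tr(a) - tr(b a) = x*y - z
tr(b a b a^-2 b^-1 a^-2) = tr(b a b a^-2 b^-1 a^-1) * tr(a) - tr(b a b a^-2 b^-1) = x^3*y*z^2 - x^4*z - x^2*y^2*z - x^2*z^3 + x^3*y + 3*x^2*z - 2*x*y + z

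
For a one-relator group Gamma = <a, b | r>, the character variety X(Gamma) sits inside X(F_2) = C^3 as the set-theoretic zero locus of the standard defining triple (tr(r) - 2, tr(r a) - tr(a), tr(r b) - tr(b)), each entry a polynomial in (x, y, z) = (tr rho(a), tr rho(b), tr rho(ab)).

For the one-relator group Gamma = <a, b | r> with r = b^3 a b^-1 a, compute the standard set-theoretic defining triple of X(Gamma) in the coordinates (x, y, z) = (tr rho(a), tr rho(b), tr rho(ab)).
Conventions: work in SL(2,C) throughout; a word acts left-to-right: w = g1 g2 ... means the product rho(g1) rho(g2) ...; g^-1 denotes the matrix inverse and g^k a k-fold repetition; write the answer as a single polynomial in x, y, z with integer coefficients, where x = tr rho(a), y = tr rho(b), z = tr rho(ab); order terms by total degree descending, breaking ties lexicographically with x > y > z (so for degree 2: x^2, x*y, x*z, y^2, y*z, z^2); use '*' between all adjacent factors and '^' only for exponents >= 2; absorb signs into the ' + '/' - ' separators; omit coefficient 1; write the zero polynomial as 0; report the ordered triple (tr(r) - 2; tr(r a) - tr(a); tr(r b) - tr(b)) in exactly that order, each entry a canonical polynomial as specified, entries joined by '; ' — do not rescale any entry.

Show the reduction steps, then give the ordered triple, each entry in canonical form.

apply: tr(b^2 a) = tr(b) tr(a b) - tr(a) = y*z - x
tr(b^2) = tr(b) tr(b) - tr(1) = y^2 - 2
tr(a^2 b^2) = tr(a) tr(b^2 a) - tr(b^2) = x*y*z - x^2 - y^2 + 2
apply: tr(a^2 b) = tr(a) tr(b a) - tr(b) = x*z - y
apply: tr(a b^3 a) = tr(b) tr(a^2 b^2) - tr(a^2 b) = x*y^2*z - x^2*y - y^3 - x*z + 3*y
apply: tr(a b a b) = tr(b a) tr(b a) - tr(1)   [split at repeated b] = z^2 - 2
tr(b a b a b) = tr(b) tr(a b a b) - tr(a b a) = y*z^2 - x*z - y
apply: tr(a b^3 a b) = tr(b) tr(b a b a b) - tr(b a b a) = y^2*z^2 - x*y*z - y^2 - z^2 + 2
apply: tr(b^3 a b^-1 a) = tr(a b^3 a) tr(b) - tr(a b^3 a b) = x*y^3*z - x^2*y^2 - y^4 - y^2*z^2 + 4*y^2 + z^2 - 2
tr(a b^3) = tr(b) tr(b a b) - tr(b a)  (reduce the b square) = y^2*z - x*y - z
use: tr(a^2 b^3 a) = tr(a) tr(a b^3 a) - tr(a b^3)  (reduce the a square) = x^2*y^2*z - x^3*y - x*y^3 - x^2*z - y^2*z + 4*x*y + z
tr(b^3 a b) = tr(b) tr(b a b^2) - tr(b a b)  (reduce the b square) = y^3*z - x*y^2 - 2*y*z + x
tr(a^2 b^3 a b) = tr(a) tr(b^3 a b a) - tr(b^3 a b)  (reduce the a square) = x*y^2*z^2 - x^2*y*z - y^3*z - x*z^2 + 2*y*z + x
apply: tr(b^3 a b^-1 a^2) = tr(a^2 b^3 a) tr(b) - tr(a^2 b^3 a b)  (eliminate b^-1) = x^2*y^3*z - x^3*y^2 - x*y^4 - x*y^2*z^2 + 4*x*y^2 + x*z^2 - y*z - x
tr(a b^4 a) = tr(b) tr(b a^2 b^2) - tr(b a^2 b)   [square of b] = x*y^3*z - x^2*y^2 - y^4 - 2*x*y*z + x^2 + 4*y^2 - 2
tr(a b^4 a b) = tr(b) tr(a b a b^3) - tr(a b a b^2)   [square of b] = y^3*z^2 - x*y^2*z - y^3 - 2*y*z^2 + x*z + 3*y
tr(b^3 a b^-1 a b) = tr(a b^4 a) tr(b) - tr(a b^4 a b)   [inverse elimination on b] = x*y^4*z - x^2*y^3 - y^5 - y^3*z^2 - x*y^2*z + x^2*y + 5*y^3 + 2*y*z^2 - x*z - 5*y
assemble the triple (tr(r) - 2; tr(r a) - x; tr(r b) - y)

x*y^3*z - x^2*y^2 - y^4 - y^2*z^2 + 4*y^2 + z^2 - 4; x^2*y^3*z - x^3*y^2 - x*y^4 - x*y^2*z^2 + 4*x*y^2 + x*z^2 - y*z - 2*x; x*y^4*z - x^2*y^3 - y^5 - y^3*z^2 - x*y^2*z + x^2*y + 5*y^3 + 2*y*z^2 - x*z - 6*y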